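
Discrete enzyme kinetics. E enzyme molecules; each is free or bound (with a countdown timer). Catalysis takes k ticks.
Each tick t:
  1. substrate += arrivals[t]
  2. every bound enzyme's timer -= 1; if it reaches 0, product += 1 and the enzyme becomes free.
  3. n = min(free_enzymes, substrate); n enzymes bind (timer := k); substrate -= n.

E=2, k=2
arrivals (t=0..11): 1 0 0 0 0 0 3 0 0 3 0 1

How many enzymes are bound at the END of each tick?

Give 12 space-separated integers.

t=0: arr=1 -> substrate=0 bound=1 product=0
t=1: arr=0 -> substrate=0 bound=1 product=0
t=2: arr=0 -> substrate=0 bound=0 product=1
t=3: arr=0 -> substrate=0 bound=0 product=1
t=4: arr=0 -> substrate=0 bound=0 product=1
t=5: arr=0 -> substrate=0 bound=0 product=1
t=6: arr=3 -> substrate=1 bound=2 product=1
t=7: arr=0 -> substrate=1 bound=2 product=1
t=8: arr=0 -> substrate=0 bound=1 product=3
t=9: arr=3 -> substrate=2 bound=2 product=3
t=10: arr=0 -> substrate=1 bound=2 product=4
t=11: arr=1 -> substrate=1 bound=2 product=5

Answer: 1 1 0 0 0 0 2 2 1 2 2 2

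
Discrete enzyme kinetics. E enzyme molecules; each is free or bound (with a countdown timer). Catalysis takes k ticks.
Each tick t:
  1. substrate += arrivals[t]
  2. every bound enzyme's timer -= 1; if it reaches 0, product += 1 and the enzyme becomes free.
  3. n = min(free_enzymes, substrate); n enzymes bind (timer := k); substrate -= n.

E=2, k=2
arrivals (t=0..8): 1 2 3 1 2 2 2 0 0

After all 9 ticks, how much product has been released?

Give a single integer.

Answer: 7

Derivation:
t=0: arr=1 -> substrate=0 bound=1 product=0
t=1: arr=2 -> substrate=1 bound=2 product=0
t=2: arr=3 -> substrate=3 bound=2 product=1
t=3: arr=1 -> substrate=3 bound=2 product=2
t=4: arr=2 -> substrate=4 bound=2 product=3
t=5: arr=2 -> substrate=5 bound=2 product=4
t=6: arr=2 -> substrate=6 bound=2 product=5
t=7: arr=0 -> substrate=5 bound=2 product=6
t=8: arr=0 -> substrate=4 bound=2 product=7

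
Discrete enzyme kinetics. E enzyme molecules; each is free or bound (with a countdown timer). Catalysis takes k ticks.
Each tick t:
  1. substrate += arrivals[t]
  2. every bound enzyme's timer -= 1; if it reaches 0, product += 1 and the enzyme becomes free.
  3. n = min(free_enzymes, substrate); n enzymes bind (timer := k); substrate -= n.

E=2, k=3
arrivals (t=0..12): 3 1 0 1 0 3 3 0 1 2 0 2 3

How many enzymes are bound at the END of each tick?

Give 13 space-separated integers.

t=0: arr=3 -> substrate=1 bound=2 product=0
t=1: arr=1 -> substrate=2 bound=2 product=0
t=2: arr=0 -> substrate=2 bound=2 product=0
t=3: arr=1 -> substrate=1 bound=2 product=2
t=4: arr=0 -> substrate=1 bound=2 product=2
t=5: arr=3 -> substrate=4 bound=2 product=2
t=6: arr=3 -> substrate=5 bound=2 product=4
t=7: arr=0 -> substrate=5 bound=2 product=4
t=8: arr=1 -> substrate=6 bound=2 product=4
t=9: arr=2 -> substrate=6 bound=2 product=6
t=10: arr=0 -> substrate=6 bound=2 product=6
t=11: arr=2 -> substrate=8 bound=2 product=6
t=12: arr=3 -> substrate=9 bound=2 product=8

Answer: 2 2 2 2 2 2 2 2 2 2 2 2 2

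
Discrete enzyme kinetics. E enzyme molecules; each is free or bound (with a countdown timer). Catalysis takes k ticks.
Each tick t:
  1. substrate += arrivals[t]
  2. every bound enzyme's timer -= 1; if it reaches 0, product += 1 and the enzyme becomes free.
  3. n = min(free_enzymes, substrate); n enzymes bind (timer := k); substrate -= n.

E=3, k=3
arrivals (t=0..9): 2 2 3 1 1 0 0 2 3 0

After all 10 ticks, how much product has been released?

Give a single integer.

Answer: 8

Derivation:
t=0: arr=2 -> substrate=0 bound=2 product=0
t=1: arr=2 -> substrate=1 bound=3 product=0
t=2: arr=3 -> substrate=4 bound=3 product=0
t=3: arr=1 -> substrate=3 bound=3 product=2
t=4: arr=1 -> substrate=3 bound=3 product=3
t=5: arr=0 -> substrate=3 bound=3 product=3
t=6: arr=0 -> substrate=1 bound=3 product=5
t=7: arr=2 -> substrate=2 bound=3 product=6
t=8: arr=3 -> substrate=5 bound=3 product=6
t=9: arr=0 -> substrate=3 bound=3 product=8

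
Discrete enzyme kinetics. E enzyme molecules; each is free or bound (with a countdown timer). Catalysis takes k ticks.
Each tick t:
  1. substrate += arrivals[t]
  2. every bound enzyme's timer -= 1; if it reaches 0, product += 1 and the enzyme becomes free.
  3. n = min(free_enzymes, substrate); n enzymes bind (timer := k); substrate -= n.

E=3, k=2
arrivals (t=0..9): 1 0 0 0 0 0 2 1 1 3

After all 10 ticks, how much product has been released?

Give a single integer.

t=0: arr=1 -> substrate=0 bound=1 product=0
t=1: arr=0 -> substrate=0 bound=1 product=0
t=2: arr=0 -> substrate=0 bound=0 product=1
t=3: arr=0 -> substrate=0 bound=0 product=1
t=4: arr=0 -> substrate=0 bound=0 product=1
t=5: arr=0 -> substrate=0 bound=0 product=1
t=6: arr=2 -> substrate=0 bound=2 product=1
t=7: arr=1 -> substrate=0 bound=3 product=1
t=8: arr=1 -> substrate=0 bound=2 product=3
t=9: arr=3 -> substrate=1 bound=3 product=4

Answer: 4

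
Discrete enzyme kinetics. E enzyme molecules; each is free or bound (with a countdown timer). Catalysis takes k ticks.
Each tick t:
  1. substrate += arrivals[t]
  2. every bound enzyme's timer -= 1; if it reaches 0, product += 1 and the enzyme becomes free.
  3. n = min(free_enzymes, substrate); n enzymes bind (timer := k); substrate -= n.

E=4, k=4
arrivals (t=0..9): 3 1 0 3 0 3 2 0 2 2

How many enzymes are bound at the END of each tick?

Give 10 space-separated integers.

t=0: arr=3 -> substrate=0 bound=3 product=0
t=1: arr=1 -> substrate=0 bound=4 product=0
t=2: arr=0 -> substrate=0 bound=4 product=0
t=3: arr=3 -> substrate=3 bound=4 product=0
t=4: arr=0 -> substrate=0 bound=4 product=3
t=5: arr=3 -> substrate=2 bound=4 product=4
t=6: arr=2 -> substrate=4 bound=4 product=4
t=7: arr=0 -> substrate=4 bound=4 product=4
t=8: arr=2 -> substrate=3 bound=4 product=7
t=9: arr=2 -> substrate=4 bound=4 product=8

Answer: 3 4 4 4 4 4 4 4 4 4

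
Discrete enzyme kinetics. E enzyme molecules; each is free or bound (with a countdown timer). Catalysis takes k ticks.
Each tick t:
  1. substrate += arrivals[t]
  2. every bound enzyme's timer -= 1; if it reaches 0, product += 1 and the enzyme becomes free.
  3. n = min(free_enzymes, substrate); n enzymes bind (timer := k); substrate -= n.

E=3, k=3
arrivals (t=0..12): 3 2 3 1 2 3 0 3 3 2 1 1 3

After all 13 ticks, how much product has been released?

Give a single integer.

Answer: 12

Derivation:
t=0: arr=3 -> substrate=0 bound=3 product=0
t=1: arr=2 -> substrate=2 bound=3 product=0
t=2: arr=3 -> substrate=5 bound=3 product=0
t=3: arr=1 -> substrate=3 bound=3 product=3
t=4: arr=2 -> substrate=5 bound=3 product=3
t=5: arr=3 -> substrate=8 bound=3 product=3
t=6: arr=0 -> substrate=5 bound=3 product=6
t=7: arr=3 -> substrate=8 bound=3 product=6
t=8: arr=3 -> substrate=11 bound=3 product=6
t=9: arr=2 -> substrate=10 bound=3 product=9
t=10: arr=1 -> substrate=11 bound=3 product=9
t=11: arr=1 -> substrate=12 bound=3 product=9
t=12: arr=3 -> substrate=12 bound=3 product=12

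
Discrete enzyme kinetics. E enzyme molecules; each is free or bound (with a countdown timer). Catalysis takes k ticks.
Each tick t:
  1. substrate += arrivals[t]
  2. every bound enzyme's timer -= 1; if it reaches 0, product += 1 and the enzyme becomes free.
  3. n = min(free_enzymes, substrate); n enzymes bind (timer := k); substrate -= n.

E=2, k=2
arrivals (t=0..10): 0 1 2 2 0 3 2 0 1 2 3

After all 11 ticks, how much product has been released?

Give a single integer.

t=0: arr=0 -> substrate=0 bound=0 product=0
t=1: arr=1 -> substrate=0 bound=1 product=0
t=2: arr=2 -> substrate=1 bound=2 product=0
t=3: arr=2 -> substrate=2 bound=2 product=1
t=4: arr=0 -> substrate=1 bound=2 product=2
t=5: arr=3 -> substrate=3 bound=2 product=3
t=6: arr=2 -> substrate=4 bound=2 product=4
t=7: arr=0 -> substrate=3 bound=2 product=5
t=8: arr=1 -> substrate=3 bound=2 product=6
t=9: arr=2 -> substrate=4 bound=2 product=7
t=10: arr=3 -> substrate=6 bound=2 product=8

Answer: 8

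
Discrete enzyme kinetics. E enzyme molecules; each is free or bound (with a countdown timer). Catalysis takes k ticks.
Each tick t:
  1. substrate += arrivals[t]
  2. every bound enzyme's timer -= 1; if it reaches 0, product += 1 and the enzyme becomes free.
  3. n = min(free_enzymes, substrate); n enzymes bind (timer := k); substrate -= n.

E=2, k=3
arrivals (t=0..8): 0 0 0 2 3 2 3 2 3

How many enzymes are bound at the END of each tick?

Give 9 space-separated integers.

Answer: 0 0 0 2 2 2 2 2 2

Derivation:
t=0: arr=0 -> substrate=0 bound=0 product=0
t=1: arr=0 -> substrate=0 bound=0 product=0
t=2: arr=0 -> substrate=0 bound=0 product=0
t=3: arr=2 -> substrate=0 bound=2 product=0
t=4: arr=3 -> substrate=3 bound=2 product=0
t=5: arr=2 -> substrate=5 bound=2 product=0
t=6: arr=3 -> substrate=6 bound=2 product=2
t=7: arr=2 -> substrate=8 bound=2 product=2
t=8: arr=3 -> substrate=11 bound=2 product=2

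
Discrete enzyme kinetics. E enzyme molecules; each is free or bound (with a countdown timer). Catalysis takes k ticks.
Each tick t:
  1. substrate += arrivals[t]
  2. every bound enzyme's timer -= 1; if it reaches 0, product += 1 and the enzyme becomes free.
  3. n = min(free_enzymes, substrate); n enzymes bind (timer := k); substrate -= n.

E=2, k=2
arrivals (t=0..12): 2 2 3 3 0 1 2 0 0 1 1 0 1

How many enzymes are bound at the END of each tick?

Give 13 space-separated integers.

Answer: 2 2 2 2 2 2 2 2 2 2 2 2 2

Derivation:
t=0: arr=2 -> substrate=0 bound=2 product=0
t=1: arr=2 -> substrate=2 bound=2 product=0
t=2: arr=3 -> substrate=3 bound=2 product=2
t=3: arr=3 -> substrate=6 bound=2 product=2
t=4: arr=0 -> substrate=4 bound=2 product=4
t=5: arr=1 -> substrate=5 bound=2 product=4
t=6: arr=2 -> substrate=5 bound=2 product=6
t=7: arr=0 -> substrate=5 bound=2 product=6
t=8: arr=0 -> substrate=3 bound=2 product=8
t=9: arr=1 -> substrate=4 bound=2 product=8
t=10: arr=1 -> substrate=3 bound=2 product=10
t=11: arr=0 -> substrate=3 bound=2 product=10
t=12: arr=1 -> substrate=2 bound=2 product=12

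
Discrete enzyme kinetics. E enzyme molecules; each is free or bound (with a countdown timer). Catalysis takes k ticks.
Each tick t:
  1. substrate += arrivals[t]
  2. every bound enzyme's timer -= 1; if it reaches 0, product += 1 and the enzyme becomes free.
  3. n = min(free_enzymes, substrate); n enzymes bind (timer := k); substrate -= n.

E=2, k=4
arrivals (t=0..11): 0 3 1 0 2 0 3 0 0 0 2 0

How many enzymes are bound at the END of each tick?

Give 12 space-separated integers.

Answer: 0 2 2 2 2 2 2 2 2 2 2 2

Derivation:
t=0: arr=0 -> substrate=0 bound=0 product=0
t=1: arr=3 -> substrate=1 bound=2 product=0
t=2: arr=1 -> substrate=2 bound=2 product=0
t=3: arr=0 -> substrate=2 bound=2 product=0
t=4: arr=2 -> substrate=4 bound=2 product=0
t=5: arr=0 -> substrate=2 bound=2 product=2
t=6: arr=3 -> substrate=5 bound=2 product=2
t=7: arr=0 -> substrate=5 bound=2 product=2
t=8: arr=0 -> substrate=5 bound=2 product=2
t=9: arr=0 -> substrate=3 bound=2 product=4
t=10: arr=2 -> substrate=5 bound=2 product=4
t=11: arr=0 -> substrate=5 bound=2 product=4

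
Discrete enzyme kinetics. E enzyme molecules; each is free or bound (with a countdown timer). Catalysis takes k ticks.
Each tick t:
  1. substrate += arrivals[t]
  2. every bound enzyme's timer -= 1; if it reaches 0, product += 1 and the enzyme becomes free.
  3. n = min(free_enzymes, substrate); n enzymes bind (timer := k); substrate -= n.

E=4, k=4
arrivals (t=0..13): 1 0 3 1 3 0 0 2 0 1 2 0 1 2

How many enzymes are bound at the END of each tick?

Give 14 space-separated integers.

t=0: arr=1 -> substrate=0 bound=1 product=0
t=1: arr=0 -> substrate=0 bound=1 product=0
t=2: arr=3 -> substrate=0 bound=4 product=0
t=3: arr=1 -> substrate=1 bound=4 product=0
t=4: arr=3 -> substrate=3 bound=4 product=1
t=5: arr=0 -> substrate=3 bound=4 product=1
t=6: arr=0 -> substrate=0 bound=4 product=4
t=7: arr=2 -> substrate=2 bound=4 product=4
t=8: arr=0 -> substrate=1 bound=4 product=5
t=9: arr=1 -> substrate=2 bound=4 product=5
t=10: arr=2 -> substrate=1 bound=4 product=8
t=11: arr=0 -> substrate=1 bound=4 product=8
t=12: arr=1 -> substrate=1 bound=4 product=9
t=13: arr=2 -> substrate=3 bound=4 product=9

Answer: 1 1 4 4 4 4 4 4 4 4 4 4 4 4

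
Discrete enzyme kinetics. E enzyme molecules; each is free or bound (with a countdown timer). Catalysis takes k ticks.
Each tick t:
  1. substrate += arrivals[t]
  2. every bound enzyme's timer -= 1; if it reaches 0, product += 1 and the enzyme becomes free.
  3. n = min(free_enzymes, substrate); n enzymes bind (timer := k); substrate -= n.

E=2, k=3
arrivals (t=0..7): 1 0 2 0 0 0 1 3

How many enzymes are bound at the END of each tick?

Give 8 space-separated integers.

t=0: arr=1 -> substrate=0 bound=1 product=0
t=1: arr=0 -> substrate=0 bound=1 product=0
t=2: arr=2 -> substrate=1 bound=2 product=0
t=3: arr=0 -> substrate=0 bound=2 product=1
t=4: arr=0 -> substrate=0 bound=2 product=1
t=5: arr=0 -> substrate=0 bound=1 product=2
t=6: arr=1 -> substrate=0 bound=1 product=3
t=7: arr=3 -> substrate=2 bound=2 product=3

Answer: 1 1 2 2 2 1 1 2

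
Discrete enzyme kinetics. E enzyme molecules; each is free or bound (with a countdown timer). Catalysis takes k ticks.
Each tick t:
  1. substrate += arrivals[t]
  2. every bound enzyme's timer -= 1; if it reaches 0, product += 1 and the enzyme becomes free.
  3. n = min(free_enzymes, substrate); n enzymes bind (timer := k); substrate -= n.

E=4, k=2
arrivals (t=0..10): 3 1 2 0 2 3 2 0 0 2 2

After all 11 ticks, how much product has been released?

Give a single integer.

t=0: arr=3 -> substrate=0 bound=3 product=0
t=1: arr=1 -> substrate=0 bound=4 product=0
t=2: arr=2 -> substrate=0 bound=3 product=3
t=3: arr=0 -> substrate=0 bound=2 product=4
t=4: arr=2 -> substrate=0 bound=2 product=6
t=5: arr=3 -> substrate=1 bound=4 product=6
t=6: arr=2 -> substrate=1 bound=4 product=8
t=7: arr=0 -> substrate=0 bound=3 product=10
t=8: arr=0 -> substrate=0 bound=1 product=12
t=9: arr=2 -> substrate=0 bound=2 product=13
t=10: arr=2 -> substrate=0 bound=4 product=13

Answer: 13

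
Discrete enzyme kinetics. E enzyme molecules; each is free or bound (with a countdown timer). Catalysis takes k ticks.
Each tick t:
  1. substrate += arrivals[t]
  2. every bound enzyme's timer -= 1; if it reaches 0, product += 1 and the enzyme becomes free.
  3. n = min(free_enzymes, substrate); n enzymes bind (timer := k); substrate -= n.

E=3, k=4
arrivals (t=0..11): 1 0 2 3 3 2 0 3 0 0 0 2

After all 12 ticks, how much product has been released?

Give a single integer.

t=0: arr=1 -> substrate=0 bound=1 product=0
t=1: arr=0 -> substrate=0 bound=1 product=0
t=2: arr=2 -> substrate=0 bound=3 product=0
t=3: arr=3 -> substrate=3 bound=3 product=0
t=4: arr=3 -> substrate=5 bound=3 product=1
t=5: arr=2 -> substrate=7 bound=3 product=1
t=6: arr=0 -> substrate=5 bound=3 product=3
t=7: arr=3 -> substrate=8 bound=3 product=3
t=8: arr=0 -> substrate=7 bound=3 product=4
t=9: arr=0 -> substrate=7 bound=3 product=4
t=10: arr=0 -> substrate=5 bound=3 product=6
t=11: arr=2 -> substrate=7 bound=3 product=6

Answer: 6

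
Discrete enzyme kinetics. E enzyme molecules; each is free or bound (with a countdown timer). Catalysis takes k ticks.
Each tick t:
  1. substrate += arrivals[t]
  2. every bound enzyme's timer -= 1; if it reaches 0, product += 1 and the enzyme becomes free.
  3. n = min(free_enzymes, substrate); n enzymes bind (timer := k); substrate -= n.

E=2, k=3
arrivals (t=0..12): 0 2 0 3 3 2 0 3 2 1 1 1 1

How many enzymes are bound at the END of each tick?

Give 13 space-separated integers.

t=0: arr=0 -> substrate=0 bound=0 product=0
t=1: arr=2 -> substrate=0 bound=2 product=0
t=2: arr=0 -> substrate=0 bound=2 product=0
t=3: arr=3 -> substrate=3 bound=2 product=0
t=4: arr=3 -> substrate=4 bound=2 product=2
t=5: arr=2 -> substrate=6 bound=2 product=2
t=6: arr=0 -> substrate=6 bound=2 product=2
t=7: arr=3 -> substrate=7 bound=2 product=4
t=8: arr=2 -> substrate=9 bound=2 product=4
t=9: arr=1 -> substrate=10 bound=2 product=4
t=10: arr=1 -> substrate=9 bound=2 product=6
t=11: arr=1 -> substrate=10 bound=2 product=6
t=12: arr=1 -> substrate=11 bound=2 product=6

Answer: 0 2 2 2 2 2 2 2 2 2 2 2 2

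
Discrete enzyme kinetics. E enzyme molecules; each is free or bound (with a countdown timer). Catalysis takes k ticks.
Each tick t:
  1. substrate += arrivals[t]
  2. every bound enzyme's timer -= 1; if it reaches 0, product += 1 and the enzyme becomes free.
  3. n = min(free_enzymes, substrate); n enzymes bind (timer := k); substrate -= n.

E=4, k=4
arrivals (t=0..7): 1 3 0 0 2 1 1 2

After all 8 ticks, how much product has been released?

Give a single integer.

t=0: arr=1 -> substrate=0 bound=1 product=0
t=1: arr=3 -> substrate=0 bound=4 product=0
t=2: arr=0 -> substrate=0 bound=4 product=0
t=3: arr=0 -> substrate=0 bound=4 product=0
t=4: arr=2 -> substrate=1 bound=4 product=1
t=5: arr=1 -> substrate=0 bound=3 product=4
t=6: arr=1 -> substrate=0 bound=4 product=4
t=7: arr=2 -> substrate=2 bound=4 product=4

Answer: 4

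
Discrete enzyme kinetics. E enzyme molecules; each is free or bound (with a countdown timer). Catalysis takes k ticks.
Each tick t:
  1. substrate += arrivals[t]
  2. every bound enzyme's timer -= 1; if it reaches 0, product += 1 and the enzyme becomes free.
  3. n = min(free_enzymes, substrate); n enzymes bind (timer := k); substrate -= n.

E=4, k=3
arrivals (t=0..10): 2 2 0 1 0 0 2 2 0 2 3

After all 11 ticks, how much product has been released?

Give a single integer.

Answer: 9

Derivation:
t=0: arr=2 -> substrate=0 bound=2 product=0
t=1: arr=2 -> substrate=0 bound=4 product=0
t=2: arr=0 -> substrate=0 bound=4 product=0
t=3: arr=1 -> substrate=0 bound=3 product=2
t=4: arr=0 -> substrate=0 bound=1 product=4
t=5: arr=0 -> substrate=0 bound=1 product=4
t=6: arr=2 -> substrate=0 bound=2 product=5
t=7: arr=2 -> substrate=0 bound=4 product=5
t=8: arr=0 -> substrate=0 bound=4 product=5
t=9: arr=2 -> substrate=0 bound=4 product=7
t=10: arr=3 -> substrate=1 bound=4 product=9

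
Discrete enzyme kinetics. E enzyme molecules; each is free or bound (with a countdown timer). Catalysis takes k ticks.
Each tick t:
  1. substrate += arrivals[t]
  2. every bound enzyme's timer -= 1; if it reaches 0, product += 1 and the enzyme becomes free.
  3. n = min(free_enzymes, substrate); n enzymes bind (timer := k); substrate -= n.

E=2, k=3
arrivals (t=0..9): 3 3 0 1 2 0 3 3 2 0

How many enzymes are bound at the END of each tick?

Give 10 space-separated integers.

t=0: arr=3 -> substrate=1 bound=2 product=0
t=1: arr=3 -> substrate=4 bound=2 product=0
t=2: arr=0 -> substrate=4 bound=2 product=0
t=3: arr=1 -> substrate=3 bound=2 product=2
t=4: arr=2 -> substrate=5 bound=2 product=2
t=5: arr=0 -> substrate=5 bound=2 product=2
t=6: arr=3 -> substrate=6 bound=2 product=4
t=7: arr=3 -> substrate=9 bound=2 product=4
t=8: arr=2 -> substrate=11 bound=2 product=4
t=9: arr=0 -> substrate=9 bound=2 product=6

Answer: 2 2 2 2 2 2 2 2 2 2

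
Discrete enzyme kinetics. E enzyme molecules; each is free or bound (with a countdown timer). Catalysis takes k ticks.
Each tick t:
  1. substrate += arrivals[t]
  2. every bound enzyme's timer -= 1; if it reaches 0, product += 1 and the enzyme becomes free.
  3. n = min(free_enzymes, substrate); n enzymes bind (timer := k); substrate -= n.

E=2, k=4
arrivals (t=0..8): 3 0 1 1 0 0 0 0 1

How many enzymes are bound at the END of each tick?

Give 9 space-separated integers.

Answer: 2 2 2 2 2 2 2 2 2

Derivation:
t=0: arr=3 -> substrate=1 bound=2 product=0
t=1: arr=0 -> substrate=1 bound=2 product=0
t=2: arr=1 -> substrate=2 bound=2 product=0
t=3: arr=1 -> substrate=3 bound=2 product=0
t=4: arr=0 -> substrate=1 bound=2 product=2
t=5: arr=0 -> substrate=1 bound=2 product=2
t=6: arr=0 -> substrate=1 bound=2 product=2
t=7: arr=0 -> substrate=1 bound=2 product=2
t=8: arr=1 -> substrate=0 bound=2 product=4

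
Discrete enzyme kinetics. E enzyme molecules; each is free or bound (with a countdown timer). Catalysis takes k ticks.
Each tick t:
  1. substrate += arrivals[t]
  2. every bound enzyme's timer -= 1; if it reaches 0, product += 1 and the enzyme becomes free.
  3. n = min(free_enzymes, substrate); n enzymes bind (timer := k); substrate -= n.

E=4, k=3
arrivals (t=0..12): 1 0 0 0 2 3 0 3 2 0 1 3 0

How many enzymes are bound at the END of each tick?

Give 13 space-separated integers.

Answer: 1 1 1 0 2 4 4 4 4 4 4 4 4

Derivation:
t=0: arr=1 -> substrate=0 bound=1 product=0
t=1: arr=0 -> substrate=0 bound=1 product=0
t=2: arr=0 -> substrate=0 bound=1 product=0
t=3: arr=0 -> substrate=0 bound=0 product=1
t=4: arr=2 -> substrate=0 bound=2 product=1
t=5: arr=3 -> substrate=1 bound=4 product=1
t=6: arr=0 -> substrate=1 bound=4 product=1
t=7: arr=3 -> substrate=2 bound=4 product=3
t=8: arr=2 -> substrate=2 bound=4 product=5
t=9: arr=0 -> substrate=2 bound=4 product=5
t=10: arr=1 -> substrate=1 bound=4 product=7
t=11: arr=3 -> substrate=2 bound=4 product=9
t=12: arr=0 -> substrate=2 bound=4 product=9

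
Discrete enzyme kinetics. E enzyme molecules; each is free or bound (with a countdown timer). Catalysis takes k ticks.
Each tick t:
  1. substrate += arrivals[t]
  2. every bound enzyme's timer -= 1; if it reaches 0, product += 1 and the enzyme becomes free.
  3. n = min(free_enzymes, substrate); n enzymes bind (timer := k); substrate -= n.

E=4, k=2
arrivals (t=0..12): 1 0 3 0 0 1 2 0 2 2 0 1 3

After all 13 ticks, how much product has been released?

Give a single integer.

t=0: arr=1 -> substrate=0 bound=1 product=0
t=1: arr=0 -> substrate=0 bound=1 product=0
t=2: arr=3 -> substrate=0 bound=3 product=1
t=3: arr=0 -> substrate=0 bound=3 product=1
t=4: arr=0 -> substrate=0 bound=0 product=4
t=5: arr=1 -> substrate=0 bound=1 product=4
t=6: arr=2 -> substrate=0 bound=3 product=4
t=7: arr=0 -> substrate=0 bound=2 product=5
t=8: arr=2 -> substrate=0 bound=2 product=7
t=9: arr=2 -> substrate=0 bound=4 product=7
t=10: arr=0 -> substrate=0 bound=2 product=9
t=11: arr=1 -> substrate=0 bound=1 product=11
t=12: arr=3 -> substrate=0 bound=4 product=11

Answer: 11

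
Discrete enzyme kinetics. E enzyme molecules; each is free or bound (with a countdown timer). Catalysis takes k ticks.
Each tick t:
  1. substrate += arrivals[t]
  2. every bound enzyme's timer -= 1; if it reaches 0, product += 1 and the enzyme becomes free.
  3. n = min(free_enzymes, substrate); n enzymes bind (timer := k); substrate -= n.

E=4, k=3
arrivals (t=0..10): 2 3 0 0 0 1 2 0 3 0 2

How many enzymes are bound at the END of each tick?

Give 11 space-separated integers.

Answer: 2 4 4 3 1 2 3 3 4 3 4

Derivation:
t=0: arr=2 -> substrate=0 bound=2 product=0
t=1: arr=3 -> substrate=1 bound=4 product=0
t=2: arr=0 -> substrate=1 bound=4 product=0
t=3: arr=0 -> substrate=0 bound=3 product=2
t=4: arr=0 -> substrate=0 bound=1 product=4
t=5: arr=1 -> substrate=0 bound=2 product=4
t=6: arr=2 -> substrate=0 bound=3 product=5
t=7: arr=0 -> substrate=0 bound=3 product=5
t=8: arr=3 -> substrate=1 bound=4 product=6
t=9: arr=0 -> substrate=0 bound=3 product=8
t=10: arr=2 -> substrate=1 bound=4 product=8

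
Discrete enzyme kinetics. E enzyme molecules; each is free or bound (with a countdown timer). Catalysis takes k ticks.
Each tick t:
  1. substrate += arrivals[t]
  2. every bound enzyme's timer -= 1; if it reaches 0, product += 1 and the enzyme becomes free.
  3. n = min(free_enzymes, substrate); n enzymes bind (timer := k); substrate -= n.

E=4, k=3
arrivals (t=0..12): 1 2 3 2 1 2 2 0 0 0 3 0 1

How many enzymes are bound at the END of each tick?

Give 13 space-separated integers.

Answer: 1 3 4 4 4 4 4 4 4 4 4 4 4

Derivation:
t=0: arr=1 -> substrate=0 bound=1 product=0
t=1: arr=2 -> substrate=0 bound=3 product=0
t=2: arr=3 -> substrate=2 bound=4 product=0
t=3: arr=2 -> substrate=3 bound=4 product=1
t=4: arr=1 -> substrate=2 bound=4 product=3
t=5: arr=2 -> substrate=3 bound=4 product=4
t=6: arr=2 -> substrate=4 bound=4 product=5
t=7: arr=0 -> substrate=2 bound=4 product=7
t=8: arr=0 -> substrate=1 bound=4 product=8
t=9: arr=0 -> substrate=0 bound=4 product=9
t=10: arr=3 -> substrate=1 bound=4 product=11
t=11: arr=0 -> substrate=0 bound=4 product=12
t=12: arr=1 -> substrate=0 bound=4 product=13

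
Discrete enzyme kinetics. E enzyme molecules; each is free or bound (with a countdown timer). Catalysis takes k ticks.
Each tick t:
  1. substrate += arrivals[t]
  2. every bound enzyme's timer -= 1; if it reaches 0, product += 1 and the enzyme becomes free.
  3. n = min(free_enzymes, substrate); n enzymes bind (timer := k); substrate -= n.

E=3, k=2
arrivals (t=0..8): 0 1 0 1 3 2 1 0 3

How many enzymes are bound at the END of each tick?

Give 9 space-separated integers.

Answer: 0 1 1 1 3 3 3 3 3

Derivation:
t=0: arr=0 -> substrate=0 bound=0 product=0
t=1: arr=1 -> substrate=0 bound=1 product=0
t=2: arr=0 -> substrate=0 bound=1 product=0
t=3: arr=1 -> substrate=0 bound=1 product=1
t=4: arr=3 -> substrate=1 bound=3 product=1
t=5: arr=2 -> substrate=2 bound=3 product=2
t=6: arr=1 -> substrate=1 bound=3 product=4
t=7: arr=0 -> substrate=0 bound=3 product=5
t=8: arr=3 -> substrate=1 bound=3 product=7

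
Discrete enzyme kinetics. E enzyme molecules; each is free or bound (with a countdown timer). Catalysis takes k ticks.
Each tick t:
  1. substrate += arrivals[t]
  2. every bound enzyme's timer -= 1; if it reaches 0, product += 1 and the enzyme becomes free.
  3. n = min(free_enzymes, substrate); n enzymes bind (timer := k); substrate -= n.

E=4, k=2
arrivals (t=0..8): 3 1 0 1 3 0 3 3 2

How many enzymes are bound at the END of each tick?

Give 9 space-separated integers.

t=0: arr=3 -> substrate=0 bound=3 product=0
t=1: arr=1 -> substrate=0 bound=4 product=0
t=2: arr=0 -> substrate=0 bound=1 product=3
t=3: arr=1 -> substrate=0 bound=1 product=4
t=4: arr=3 -> substrate=0 bound=4 product=4
t=5: arr=0 -> substrate=0 bound=3 product=5
t=6: arr=3 -> substrate=0 bound=3 product=8
t=7: arr=3 -> substrate=2 bound=4 product=8
t=8: arr=2 -> substrate=1 bound=4 product=11

Answer: 3 4 1 1 4 3 3 4 4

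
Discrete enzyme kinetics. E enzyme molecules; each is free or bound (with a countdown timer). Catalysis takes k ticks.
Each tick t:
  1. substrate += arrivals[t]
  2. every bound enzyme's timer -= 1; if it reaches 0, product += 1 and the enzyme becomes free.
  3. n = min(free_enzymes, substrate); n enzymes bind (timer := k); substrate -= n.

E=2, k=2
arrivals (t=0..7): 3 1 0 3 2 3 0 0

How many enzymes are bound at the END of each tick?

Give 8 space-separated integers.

Answer: 2 2 2 2 2 2 2 2

Derivation:
t=0: arr=3 -> substrate=1 bound=2 product=0
t=1: arr=1 -> substrate=2 bound=2 product=0
t=2: arr=0 -> substrate=0 bound=2 product=2
t=3: arr=3 -> substrate=3 bound=2 product=2
t=4: arr=2 -> substrate=3 bound=2 product=4
t=5: arr=3 -> substrate=6 bound=2 product=4
t=6: arr=0 -> substrate=4 bound=2 product=6
t=7: arr=0 -> substrate=4 bound=2 product=6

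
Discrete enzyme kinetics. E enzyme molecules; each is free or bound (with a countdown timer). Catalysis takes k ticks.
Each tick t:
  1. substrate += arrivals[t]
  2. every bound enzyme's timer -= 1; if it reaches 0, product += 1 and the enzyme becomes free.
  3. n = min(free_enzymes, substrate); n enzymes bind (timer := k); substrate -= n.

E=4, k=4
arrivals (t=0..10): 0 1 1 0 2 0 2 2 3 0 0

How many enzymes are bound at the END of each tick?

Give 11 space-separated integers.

t=0: arr=0 -> substrate=0 bound=0 product=0
t=1: arr=1 -> substrate=0 bound=1 product=0
t=2: arr=1 -> substrate=0 bound=2 product=0
t=3: arr=0 -> substrate=0 bound=2 product=0
t=4: arr=2 -> substrate=0 bound=4 product=0
t=5: arr=0 -> substrate=0 bound=3 product=1
t=6: arr=2 -> substrate=0 bound=4 product=2
t=7: arr=2 -> substrate=2 bound=4 product=2
t=8: arr=3 -> substrate=3 bound=4 product=4
t=9: arr=0 -> substrate=3 bound=4 product=4
t=10: arr=0 -> substrate=1 bound=4 product=6

Answer: 0 1 2 2 4 3 4 4 4 4 4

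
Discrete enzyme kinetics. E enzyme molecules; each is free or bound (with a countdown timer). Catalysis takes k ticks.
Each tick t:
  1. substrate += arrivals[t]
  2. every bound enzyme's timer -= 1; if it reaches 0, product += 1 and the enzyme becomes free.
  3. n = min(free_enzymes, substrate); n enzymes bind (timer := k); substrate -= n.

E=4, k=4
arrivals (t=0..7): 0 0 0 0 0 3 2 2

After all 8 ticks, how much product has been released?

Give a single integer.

t=0: arr=0 -> substrate=0 bound=0 product=0
t=1: arr=0 -> substrate=0 bound=0 product=0
t=2: arr=0 -> substrate=0 bound=0 product=0
t=3: arr=0 -> substrate=0 bound=0 product=0
t=4: arr=0 -> substrate=0 bound=0 product=0
t=5: arr=3 -> substrate=0 bound=3 product=0
t=6: arr=2 -> substrate=1 bound=4 product=0
t=7: arr=2 -> substrate=3 bound=4 product=0

Answer: 0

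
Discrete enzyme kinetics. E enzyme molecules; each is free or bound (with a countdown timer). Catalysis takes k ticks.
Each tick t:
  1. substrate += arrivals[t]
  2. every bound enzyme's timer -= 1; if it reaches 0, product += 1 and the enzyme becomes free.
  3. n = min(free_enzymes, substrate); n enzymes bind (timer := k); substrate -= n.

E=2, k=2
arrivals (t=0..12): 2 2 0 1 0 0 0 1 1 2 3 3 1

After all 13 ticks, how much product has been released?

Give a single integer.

Answer: 9

Derivation:
t=0: arr=2 -> substrate=0 bound=2 product=0
t=1: arr=2 -> substrate=2 bound=2 product=0
t=2: arr=0 -> substrate=0 bound=2 product=2
t=3: arr=1 -> substrate=1 bound=2 product=2
t=4: arr=0 -> substrate=0 bound=1 product=4
t=5: arr=0 -> substrate=0 bound=1 product=4
t=6: arr=0 -> substrate=0 bound=0 product=5
t=7: arr=1 -> substrate=0 bound=1 product=5
t=8: arr=1 -> substrate=0 bound=2 product=5
t=9: arr=2 -> substrate=1 bound=2 product=6
t=10: arr=3 -> substrate=3 bound=2 product=7
t=11: arr=3 -> substrate=5 bound=2 product=8
t=12: arr=1 -> substrate=5 bound=2 product=9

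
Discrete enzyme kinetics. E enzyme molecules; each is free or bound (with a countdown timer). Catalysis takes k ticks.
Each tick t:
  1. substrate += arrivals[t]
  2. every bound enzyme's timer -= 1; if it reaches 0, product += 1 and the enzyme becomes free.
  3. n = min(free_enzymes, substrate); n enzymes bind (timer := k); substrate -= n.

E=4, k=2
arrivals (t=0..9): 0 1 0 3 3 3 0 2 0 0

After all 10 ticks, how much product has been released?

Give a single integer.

Answer: 12

Derivation:
t=0: arr=0 -> substrate=0 bound=0 product=0
t=1: arr=1 -> substrate=0 bound=1 product=0
t=2: arr=0 -> substrate=0 bound=1 product=0
t=3: arr=3 -> substrate=0 bound=3 product=1
t=4: arr=3 -> substrate=2 bound=4 product=1
t=5: arr=3 -> substrate=2 bound=4 product=4
t=6: arr=0 -> substrate=1 bound=4 product=5
t=7: arr=2 -> substrate=0 bound=4 product=8
t=8: arr=0 -> substrate=0 bound=3 product=9
t=9: arr=0 -> substrate=0 bound=0 product=12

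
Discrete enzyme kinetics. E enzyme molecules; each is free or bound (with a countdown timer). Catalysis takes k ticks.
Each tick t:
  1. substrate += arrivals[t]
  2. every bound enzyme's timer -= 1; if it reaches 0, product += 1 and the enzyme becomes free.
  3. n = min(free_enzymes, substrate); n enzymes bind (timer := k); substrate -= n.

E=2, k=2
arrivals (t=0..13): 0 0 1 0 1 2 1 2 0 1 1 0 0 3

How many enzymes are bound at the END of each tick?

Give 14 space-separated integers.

Answer: 0 0 1 1 1 2 2 2 2 2 2 2 1 2

Derivation:
t=0: arr=0 -> substrate=0 bound=0 product=0
t=1: arr=0 -> substrate=0 bound=0 product=0
t=2: arr=1 -> substrate=0 bound=1 product=0
t=3: arr=0 -> substrate=0 bound=1 product=0
t=4: arr=1 -> substrate=0 bound=1 product=1
t=5: arr=2 -> substrate=1 bound=2 product=1
t=6: arr=1 -> substrate=1 bound=2 product=2
t=7: arr=2 -> substrate=2 bound=2 product=3
t=8: arr=0 -> substrate=1 bound=2 product=4
t=9: arr=1 -> substrate=1 bound=2 product=5
t=10: arr=1 -> substrate=1 bound=2 product=6
t=11: arr=0 -> substrate=0 bound=2 product=7
t=12: arr=0 -> substrate=0 bound=1 product=8
t=13: arr=3 -> substrate=1 bound=2 product=9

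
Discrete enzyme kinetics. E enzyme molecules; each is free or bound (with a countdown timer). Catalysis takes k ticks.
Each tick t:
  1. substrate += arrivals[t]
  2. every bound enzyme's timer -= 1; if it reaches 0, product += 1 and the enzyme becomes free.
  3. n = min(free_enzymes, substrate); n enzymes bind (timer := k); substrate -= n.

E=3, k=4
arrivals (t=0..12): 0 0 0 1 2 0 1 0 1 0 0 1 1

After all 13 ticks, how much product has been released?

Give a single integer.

Answer: 5

Derivation:
t=0: arr=0 -> substrate=0 bound=0 product=0
t=1: arr=0 -> substrate=0 bound=0 product=0
t=2: arr=0 -> substrate=0 bound=0 product=0
t=3: arr=1 -> substrate=0 bound=1 product=0
t=4: arr=2 -> substrate=0 bound=3 product=0
t=5: arr=0 -> substrate=0 bound=3 product=0
t=6: arr=1 -> substrate=1 bound=3 product=0
t=7: arr=0 -> substrate=0 bound=3 product=1
t=8: arr=1 -> substrate=0 bound=2 product=3
t=9: arr=0 -> substrate=0 bound=2 product=3
t=10: arr=0 -> substrate=0 bound=2 product=3
t=11: arr=1 -> substrate=0 bound=2 product=4
t=12: arr=1 -> substrate=0 bound=2 product=5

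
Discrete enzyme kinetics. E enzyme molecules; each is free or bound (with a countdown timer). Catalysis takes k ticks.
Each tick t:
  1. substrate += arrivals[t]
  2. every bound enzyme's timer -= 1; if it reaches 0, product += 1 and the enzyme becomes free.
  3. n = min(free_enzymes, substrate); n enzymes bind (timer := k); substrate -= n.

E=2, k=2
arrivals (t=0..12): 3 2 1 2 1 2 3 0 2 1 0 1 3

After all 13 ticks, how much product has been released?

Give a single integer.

Answer: 12

Derivation:
t=0: arr=3 -> substrate=1 bound=2 product=0
t=1: arr=2 -> substrate=3 bound=2 product=0
t=2: arr=1 -> substrate=2 bound=2 product=2
t=3: arr=2 -> substrate=4 bound=2 product=2
t=4: arr=1 -> substrate=3 bound=2 product=4
t=5: arr=2 -> substrate=5 bound=2 product=4
t=6: arr=3 -> substrate=6 bound=2 product=6
t=7: arr=0 -> substrate=6 bound=2 product=6
t=8: arr=2 -> substrate=6 bound=2 product=8
t=9: arr=1 -> substrate=7 bound=2 product=8
t=10: arr=0 -> substrate=5 bound=2 product=10
t=11: arr=1 -> substrate=6 bound=2 product=10
t=12: arr=3 -> substrate=7 bound=2 product=12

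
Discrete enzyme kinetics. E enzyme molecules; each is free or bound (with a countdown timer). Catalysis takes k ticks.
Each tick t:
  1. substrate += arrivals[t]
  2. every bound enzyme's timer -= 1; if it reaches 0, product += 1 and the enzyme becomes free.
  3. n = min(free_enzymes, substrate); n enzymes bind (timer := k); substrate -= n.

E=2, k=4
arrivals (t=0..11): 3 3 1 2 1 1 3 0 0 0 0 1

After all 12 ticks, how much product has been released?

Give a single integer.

t=0: arr=3 -> substrate=1 bound=2 product=0
t=1: arr=3 -> substrate=4 bound=2 product=0
t=2: arr=1 -> substrate=5 bound=2 product=0
t=3: arr=2 -> substrate=7 bound=2 product=0
t=4: arr=1 -> substrate=6 bound=2 product=2
t=5: arr=1 -> substrate=7 bound=2 product=2
t=6: arr=3 -> substrate=10 bound=2 product=2
t=7: arr=0 -> substrate=10 bound=2 product=2
t=8: arr=0 -> substrate=8 bound=2 product=4
t=9: arr=0 -> substrate=8 bound=2 product=4
t=10: arr=0 -> substrate=8 bound=2 product=4
t=11: arr=1 -> substrate=9 bound=2 product=4

Answer: 4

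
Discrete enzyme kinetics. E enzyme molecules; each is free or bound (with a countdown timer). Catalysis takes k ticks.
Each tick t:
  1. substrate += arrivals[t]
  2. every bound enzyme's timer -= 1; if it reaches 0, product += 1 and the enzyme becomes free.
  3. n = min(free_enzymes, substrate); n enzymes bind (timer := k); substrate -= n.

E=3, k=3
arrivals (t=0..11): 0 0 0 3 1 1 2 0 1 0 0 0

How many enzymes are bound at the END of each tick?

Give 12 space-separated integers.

Answer: 0 0 0 3 3 3 3 3 3 2 2 2

Derivation:
t=0: arr=0 -> substrate=0 bound=0 product=0
t=1: arr=0 -> substrate=0 bound=0 product=0
t=2: arr=0 -> substrate=0 bound=0 product=0
t=3: arr=3 -> substrate=0 bound=3 product=0
t=4: arr=1 -> substrate=1 bound=3 product=0
t=5: arr=1 -> substrate=2 bound=3 product=0
t=6: arr=2 -> substrate=1 bound=3 product=3
t=7: arr=0 -> substrate=1 bound=3 product=3
t=8: arr=1 -> substrate=2 bound=3 product=3
t=9: arr=0 -> substrate=0 bound=2 product=6
t=10: arr=0 -> substrate=0 bound=2 product=6
t=11: arr=0 -> substrate=0 bound=2 product=6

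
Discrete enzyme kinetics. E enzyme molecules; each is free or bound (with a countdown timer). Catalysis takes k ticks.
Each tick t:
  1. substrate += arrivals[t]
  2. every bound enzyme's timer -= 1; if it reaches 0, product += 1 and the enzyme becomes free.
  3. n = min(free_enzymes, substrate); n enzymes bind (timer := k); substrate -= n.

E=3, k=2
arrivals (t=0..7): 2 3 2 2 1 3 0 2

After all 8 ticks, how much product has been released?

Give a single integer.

t=0: arr=2 -> substrate=0 bound=2 product=0
t=1: arr=3 -> substrate=2 bound=3 product=0
t=2: arr=2 -> substrate=2 bound=3 product=2
t=3: arr=2 -> substrate=3 bound=3 product=3
t=4: arr=1 -> substrate=2 bound=3 product=5
t=5: arr=3 -> substrate=4 bound=3 product=6
t=6: arr=0 -> substrate=2 bound=3 product=8
t=7: arr=2 -> substrate=3 bound=3 product=9

Answer: 9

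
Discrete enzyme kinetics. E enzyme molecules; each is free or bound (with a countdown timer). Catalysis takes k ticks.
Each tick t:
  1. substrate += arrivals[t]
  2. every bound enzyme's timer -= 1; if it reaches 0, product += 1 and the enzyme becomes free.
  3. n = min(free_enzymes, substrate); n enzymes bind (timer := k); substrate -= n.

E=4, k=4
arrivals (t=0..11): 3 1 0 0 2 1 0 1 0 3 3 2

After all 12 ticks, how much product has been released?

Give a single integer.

t=0: arr=3 -> substrate=0 bound=3 product=0
t=1: arr=1 -> substrate=0 bound=4 product=0
t=2: arr=0 -> substrate=0 bound=4 product=0
t=3: arr=0 -> substrate=0 bound=4 product=0
t=4: arr=2 -> substrate=0 bound=3 product=3
t=5: arr=1 -> substrate=0 bound=3 product=4
t=6: arr=0 -> substrate=0 bound=3 product=4
t=7: arr=1 -> substrate=0 bound=4 product=4
t=8: arr=0 -> substrate=0 bound=2 product=6
t=9: arr=3 -> substrate=0 bound=4 product=7
t=10: arr=3 -> substrate=3 bound=4 product=7
t=11: arr=2 -> substrate=4 bound=4 product=8

Answer: 8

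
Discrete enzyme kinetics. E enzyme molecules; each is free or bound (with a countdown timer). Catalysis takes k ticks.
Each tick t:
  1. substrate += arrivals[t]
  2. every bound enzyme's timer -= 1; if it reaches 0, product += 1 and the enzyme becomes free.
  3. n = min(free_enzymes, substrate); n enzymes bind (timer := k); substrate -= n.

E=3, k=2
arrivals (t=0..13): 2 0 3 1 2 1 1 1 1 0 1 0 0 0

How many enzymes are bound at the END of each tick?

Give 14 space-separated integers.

Answer: 2 2 3 3 3 3 2 3 2 1 1 1 0 0

Derivation:
t=0: arr=2 -> substrate=0 bound=2 product=0
t=1: arr=0 -> substrate=0 bound=2 product=0
t=2: arr=3 -> substrate=0 bound=3 product=2
t=3: arr=1 -> substrate=1 bound=3 product=2
t=4: arr=2 -> substrate=0 bound=3 product=5
t=5: arr=1 -> substrate=1 bound=3 product=5
t=6: arr=1 -> substrate=0 bound=2 product=8
t=7: arr=1 -> substrate=0 bound=3 product=8
t=8: arr=1 -> substrate=0 bound=2 product=10
t=9: arr=0 -> substrate=0 bound=1 product=11
t=10: arr=1 -> substrate=0 bound=1 product=12
t=11: arr=0 -> substrate=0 bound=1 product=12
t=12: arr=0 -> substrate=0 bound=0 product=13
t=13: arr=0 -> substrate=0 bound=0 product=13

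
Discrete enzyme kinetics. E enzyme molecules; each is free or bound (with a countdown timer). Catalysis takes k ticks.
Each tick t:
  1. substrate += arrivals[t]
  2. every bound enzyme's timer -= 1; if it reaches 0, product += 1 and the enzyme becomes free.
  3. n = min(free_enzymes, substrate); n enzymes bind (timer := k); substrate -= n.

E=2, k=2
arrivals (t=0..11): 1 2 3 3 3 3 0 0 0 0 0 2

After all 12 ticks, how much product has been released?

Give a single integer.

Answer: 10

Derivation:
t=0: arr=1 -> substrate=0 bound=1 product=0
t=1: arr=2 -> substrate=1 bound=2 product=0
t=2: arr=3 -> substrate=3 bound=2 product=1
t=3: arr=3 -> substrate=5 bound=2 product=2
t=4: arr=3 -> substrate=7 bound=2 product=3
t=5: arr=3 -> substrate=9 bound=2 product=4
t=6: arr=0 -> substrate=8 bound=2 product=5
t=7: arr=0 -> substrate=7 bound=2 product=6
t=8: arr=0 -> substrate=6 bound=2 product=7
t=9: arr=0 -> substrate=5 bound=2 product=8
t=10: arr=0 -> substrate=4 bound=2 product=9
t=11: arr=2 -> substrate=5 bound=2 product=10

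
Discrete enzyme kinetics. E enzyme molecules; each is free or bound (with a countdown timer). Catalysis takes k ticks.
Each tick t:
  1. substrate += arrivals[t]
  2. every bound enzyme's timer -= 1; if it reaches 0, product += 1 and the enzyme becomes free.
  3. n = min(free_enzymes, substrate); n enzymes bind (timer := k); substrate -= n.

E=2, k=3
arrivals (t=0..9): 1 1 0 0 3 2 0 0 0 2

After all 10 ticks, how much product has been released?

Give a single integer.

Answer: 4

Derivation:
t=0: arr=1 -> substrate=0 bound=1 product=0
t=1: arr=1 -> substrate=0 bound=2 product=0
t=2: arr=0 -> substrate=0 bound=2 product=0
t=3: arr=0 -> substrate=0 bound=1 product=1
t=4: arr=3 -> substrate=1 bound=2 product=2
t=5: arr=2 -> substrate=3 bound=2 product=2
t=6: arr=0 -> substrate=3 bound=2 product=2
t=7: arr=0 -> substrate=1 bound=2 product=4
t=8: arr=0 -> substrate=1 bound=2 product=4
t=9: arr=2 -> substrate=3 bound=2 product=4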